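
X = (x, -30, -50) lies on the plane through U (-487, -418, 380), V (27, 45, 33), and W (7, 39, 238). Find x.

A normal to the plane is n = UV × UW = (92833, -98430, 6176).
X lies in the plane iff n · UX = 0.
This gives (92833)x + (4363151) = 0, so x = -47.

-47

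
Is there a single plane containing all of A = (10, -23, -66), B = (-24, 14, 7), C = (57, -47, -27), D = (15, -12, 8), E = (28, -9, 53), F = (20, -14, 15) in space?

The plane through A, B, C has normal n = AB × AC = (3195, 4757, -923) and equation n·P = -16543.
Checking the remaining points: n·D = -16543, n·E = -2272, n·F = -16543.
Since n·E = -2272 ≠ -16543, E is off the plane and the points are not all coplanar.

No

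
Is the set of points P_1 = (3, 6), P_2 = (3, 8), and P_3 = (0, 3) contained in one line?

No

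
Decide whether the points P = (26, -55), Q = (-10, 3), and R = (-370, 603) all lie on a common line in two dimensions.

No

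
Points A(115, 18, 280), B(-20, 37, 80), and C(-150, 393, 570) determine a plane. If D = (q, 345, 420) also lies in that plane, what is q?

-180

The plane through A, B, C has equation 80510x + 92150y − 45590z = -1847850.
Substituting D: (80510)q + (12643950) = -1847850, so q = -180.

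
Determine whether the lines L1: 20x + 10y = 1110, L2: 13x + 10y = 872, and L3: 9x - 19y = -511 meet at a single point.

The three lines meet at one point iff the augmented coefficient matrix [aᵢ bᵢ cᵢ] has rank < 3, i.e. its determinant vanishes.
Here the determinant is 0.
It vanishes, so the lines are concurrent at (34, 43).

Yes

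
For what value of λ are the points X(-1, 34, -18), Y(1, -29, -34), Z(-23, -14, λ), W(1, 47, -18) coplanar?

2

The points are coplanar iff XY · (XZ × XW) = 0.
Expanding, this is linear in λ: (-152)λ + (304) = 0.
So λ = 2.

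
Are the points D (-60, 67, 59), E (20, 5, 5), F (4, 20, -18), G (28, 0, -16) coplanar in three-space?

A normal to the plane through D, E, F is n = DE × DF = (2236, 2704, 208).
The plane has equation n·P = 59280. For G: n·G = 59280.
Equal, so G lies in the plane and all four are coplanar.

Yes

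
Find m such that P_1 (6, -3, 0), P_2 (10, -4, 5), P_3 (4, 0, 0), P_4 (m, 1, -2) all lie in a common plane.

Normal to plane P_1P_2P_3: n = (-15, -10, 10); plane equation n·P = -60.
Requiring n·P_4 = -60: (-15)m + (-30) = -60.
So m = 2.

2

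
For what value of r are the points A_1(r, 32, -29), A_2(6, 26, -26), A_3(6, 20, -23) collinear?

Direction A_2A_3 = (0, -6, 3). From the y-coordinate of A_1, the parameter along the line is τ = (32 − 26)/(-6) = -1.
Then r = 6 + (-1)·(0) = 6.

6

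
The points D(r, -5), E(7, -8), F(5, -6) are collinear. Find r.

4

Collinearity: (D − E) must be parallel to (F − E) = (-2, 2).
Cross-multiplying the components: (r − 7)·(2) = (3)·(-2).
Solving gives r = 4.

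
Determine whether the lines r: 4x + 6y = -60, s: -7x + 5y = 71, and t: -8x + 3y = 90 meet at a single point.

Intersecting r and s: solving the 2×2 system gives (x, y) = (-363/31, -68/31).
Substitute into t: (-8)(-363/31) + (3)(-68/31) = 2700/31.
But t requires 90 ≠ 2700/31, so the three lines have no common point.

No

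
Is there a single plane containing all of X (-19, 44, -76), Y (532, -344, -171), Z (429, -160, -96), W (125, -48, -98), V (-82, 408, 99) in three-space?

The plane through X, Y, Z has normal n = XY × XZ = (-11620, -31540, 61420) and equation n·P = -5834900.
Checking the remaining points: n·W = -5957740, n·V = -5834900.
Since n·W = -5957740 ≠ -5834900, W is off the plane and the points are not all coplanar.

No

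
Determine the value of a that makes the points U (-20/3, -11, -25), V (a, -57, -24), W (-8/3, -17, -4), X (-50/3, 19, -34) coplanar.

22/3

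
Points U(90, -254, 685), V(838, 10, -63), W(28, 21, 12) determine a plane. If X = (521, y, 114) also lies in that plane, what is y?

-136/3

Coplanarity requires UV · (UW × UX) = 0.
UV = (748, 264, -748), UW = (-62, 275, -673); the triple product is linear in y with coefficient 549780 and constant term 24923360.
Setting it to zero: y = -136/3.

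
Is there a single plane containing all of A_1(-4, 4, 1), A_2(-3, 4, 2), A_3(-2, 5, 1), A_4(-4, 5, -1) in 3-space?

Yes

The four points are coplanar iff the 3×3 determinant with rows A_1A_2, A_1A_3, A_1A_4 is zero.
Rows: (1, 0, 1), (2, 1, 0), (0, 1, -2).
Expanding along the first row: (1)(-2) − (0)(-4) + (1)(2) = 0.
Zero determinant ⇒ coplanar.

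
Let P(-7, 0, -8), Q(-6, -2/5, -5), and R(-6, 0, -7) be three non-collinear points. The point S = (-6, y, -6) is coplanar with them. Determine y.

-1/5

A normal to the plane is n = PQ × PR = (-2/5, 2, 2/5).
S lies in the plane iff n · PS = 0.
This gives (2)y + (2/5) = 0, so y = -1/5.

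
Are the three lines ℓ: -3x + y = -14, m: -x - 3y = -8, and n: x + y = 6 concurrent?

Yes

The three lines meet at one point iff the augmented coefficient matrix [aᵢ bᵢ cᵢ] has rank < 3, i.e. its determinant vanishes.
Here the determinant is 0.
It vanishes, so the lines are concurrent at (5, 1).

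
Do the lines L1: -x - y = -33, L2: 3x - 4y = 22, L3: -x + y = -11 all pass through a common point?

Yes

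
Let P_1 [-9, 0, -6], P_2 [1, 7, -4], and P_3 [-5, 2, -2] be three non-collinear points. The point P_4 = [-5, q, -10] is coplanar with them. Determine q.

The plane through P_1, P_2, P_3 has equation 24x − 32y − 8z = -168.
Substituting P_4: (-32)q + (-40) = -168, so q = 4.

4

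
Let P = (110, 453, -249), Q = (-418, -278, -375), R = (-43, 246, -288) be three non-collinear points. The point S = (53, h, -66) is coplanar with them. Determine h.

A normal to the plane is n = PQ × PR = (2427, -1314, -2547).
S lies in the plane iff n · PS = 0.
This gives (-1314)h + (-9198) = 0, so h = -7.

-7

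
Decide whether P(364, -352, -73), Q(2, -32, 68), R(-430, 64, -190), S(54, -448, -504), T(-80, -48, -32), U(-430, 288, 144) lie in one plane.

Yes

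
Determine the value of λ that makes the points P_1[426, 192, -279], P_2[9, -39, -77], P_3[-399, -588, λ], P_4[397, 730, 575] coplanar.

-369

The points are coplanar iff P_1P_2 · (P_1P_3 × P_1P_4) = 0.
Expanding, this is linear in λ: (231045)λ + (85255605) = 0.
So λ = -369.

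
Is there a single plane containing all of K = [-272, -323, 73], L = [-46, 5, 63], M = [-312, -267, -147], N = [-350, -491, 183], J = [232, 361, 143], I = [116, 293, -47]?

The plane through K, L, M has normal n = KL × KM = (-71600, 50120, 25776) and equation n·P = 5168088.
Checking the remaining points: n·N = 5168088, n·J = 5168088, n·I = 5168088.
All equal 5168088, so all 6 points lie in one plane.

Yes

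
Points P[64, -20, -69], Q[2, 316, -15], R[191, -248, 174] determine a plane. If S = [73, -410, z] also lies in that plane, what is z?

A normal to the plane is n = PQ × PR = (93960, 21924, -28536).
S lies in the plane iff n · PS = 0.
This gives (-28536)z + (-9673704) = 0, so z = -339.

-339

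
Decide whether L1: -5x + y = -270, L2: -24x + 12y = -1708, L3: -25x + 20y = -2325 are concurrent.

No

The three lines meet at one point iff the augmented coefficient matrix [aᵢ bᵢ cᵢ] has rank < 3, i.e. its determinant vanishes.
Here the determinant is 4200.
Nonzero, so no common point exists.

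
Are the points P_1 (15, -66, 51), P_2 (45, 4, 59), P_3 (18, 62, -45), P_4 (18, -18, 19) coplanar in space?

A normal to the plane through P_1, P_2, P_3 is n = P_1P_2 × P_1P_3 = (-7744, 2904, 3630).
The plane has equation n·P = -122694. For P_4: n·P_4 = -122694.
Equal, so P_4 lies in the plane and all four are coplanar.

Yes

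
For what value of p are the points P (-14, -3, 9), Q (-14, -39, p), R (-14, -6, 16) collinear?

Collinearity requires PQ × PR = 0; each component is linear in p.
The x-component gives (3)p + (-279) = 0, so p = 93.
The remaining components then also vanish.

93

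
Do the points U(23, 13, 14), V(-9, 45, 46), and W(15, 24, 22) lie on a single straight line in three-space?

UV = (-32, 32, 32), UW = (-8, 11, 8).
Comparing components 2 and 3: (32)(8) − (32)(11) = -96 ≠ 0, so UV and UW are not parallel and the points are not collinear.

No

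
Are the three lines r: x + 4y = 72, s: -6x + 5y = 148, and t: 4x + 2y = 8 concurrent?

Intersecting r and s: solving the 2×2 system gives (x, y) = (-8, 20).
Substitute into t: (4)(-8) + (2)(20) = 8.
This equals 8, so (-8, 20) lies on all three lines and they are concurrent.

Yes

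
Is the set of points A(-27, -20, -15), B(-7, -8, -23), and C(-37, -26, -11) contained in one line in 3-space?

Yes

AB = (20, 12, -8), AC = (-10, -6, 4).
AB × AC = (0, 0, 0).
The cross product vanishes, so the three points are collinear.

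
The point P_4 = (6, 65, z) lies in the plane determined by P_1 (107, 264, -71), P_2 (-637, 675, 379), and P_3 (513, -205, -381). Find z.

-77

A normal to the plane is n = P_1P_2 × P_1P_3 = (83640, -47940, 182070).
P_4 lies in the plane iff n · P_1P_4 = 0.
This gives (182070)z + (14019390) = 0, so z = -77.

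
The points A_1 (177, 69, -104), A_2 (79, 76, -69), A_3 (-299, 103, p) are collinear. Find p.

Direction A_1A_2 = (-98, 7, 35). From the x-coordinate of A_3, the parameter along the line is τ = (-299 − 177)/(-98) = 34/7.
Then p = (-104) + 34/7·(35) = 66.

66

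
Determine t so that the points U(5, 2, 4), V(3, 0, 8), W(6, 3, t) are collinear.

Direction UV = (-2, -2, 4). From the x-coordinate of W, the parameter along the line is τ = (6 − 5)/(-2) = -1/2.
Then t = 4 + (-1/2)·(4) = 2.

2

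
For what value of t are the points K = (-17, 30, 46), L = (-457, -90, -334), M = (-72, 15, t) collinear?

-3/2

Direction KL = (-440, -120, -380). From the x-coordinate of M, the parameter along the line is τ = (-72 − (-17))/(-440) = 1/8.
Then t = 46 + 1/8·(-380) = -3/2.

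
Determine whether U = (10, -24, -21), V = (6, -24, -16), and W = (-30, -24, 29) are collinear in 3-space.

UV = (-4, 0, 5), UW = (-40, 0, 50).
UV × UW = (0, 0, 0).
The cross product vanishes, so the three points are collinear.

Yes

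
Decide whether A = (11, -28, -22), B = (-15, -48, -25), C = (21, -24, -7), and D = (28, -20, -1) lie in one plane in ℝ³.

Yes

With A as base: AB = (-26, -20, -3), AC = (10, 4, 15), AD = (17, 8, 21).
AC × AD = (-36, 45, 12).
AB · (AC × AD) = 0.
The scalar triple product vanishes, so the four points are coplanar.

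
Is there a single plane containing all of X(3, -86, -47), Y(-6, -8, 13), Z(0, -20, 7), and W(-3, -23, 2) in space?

A normal to the plane through X, Y, Z is n = XY × XZ = (252, 306, -360).
The plane has equation n·P = -8640. For W: n·W = -8514.
-8514 ≠ -8640, so W is off the plane.

No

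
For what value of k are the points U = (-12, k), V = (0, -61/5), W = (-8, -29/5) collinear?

-13/5

The three points are collinear iff det[UV; UW] = 0.
This determinant is linear in k: (-8)k + (-104/5) = 0, so k = -13/5.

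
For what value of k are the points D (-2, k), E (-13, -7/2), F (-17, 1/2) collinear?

-29/2

Collinearity: (D − E) must be parallel to (F − E) = (-4, 4).
Cross-multiplying the components: (k − (-7/2))·(-4) = (11)·(4).
Solving gives k = -29/2.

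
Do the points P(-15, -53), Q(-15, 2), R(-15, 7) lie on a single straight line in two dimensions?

PQ = (0, 55), PR = (0, 60).
det[PQ; PR] = (0)(60) − (55)(0) = 0.
The determinant is zero, so the points are collinear.

Yes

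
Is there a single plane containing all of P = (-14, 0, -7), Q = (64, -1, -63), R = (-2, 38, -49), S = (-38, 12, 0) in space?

Yes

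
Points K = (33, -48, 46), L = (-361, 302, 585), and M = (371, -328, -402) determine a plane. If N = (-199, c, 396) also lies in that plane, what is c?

Coplanarity requires KL · (KM × KN) = 0.
KL = (-394, 350, 539), KM = (338, -280, -448); the triple product is linear in c with coefficient 5670 and constant term -1156680.
Setting it to zero: c = 204.

204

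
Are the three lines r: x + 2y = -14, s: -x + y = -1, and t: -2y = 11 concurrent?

No

The three lines meet at one point iff the augmented coefficient matrix [aᵢ bᵢ cᵢ] has rank < 3, i.e. its determinant vanishes.
Here the determinant is 3.
Nonzero, so no common point exists.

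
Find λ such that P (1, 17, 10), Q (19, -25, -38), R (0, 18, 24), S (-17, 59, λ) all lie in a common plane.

58

Normal to plane PQR: n = (-540, -204, -24); plane equation n·X = -4248.
Requiring n·S = -4248: (-24)λ + (-2856) = -4248.
So λ = 58.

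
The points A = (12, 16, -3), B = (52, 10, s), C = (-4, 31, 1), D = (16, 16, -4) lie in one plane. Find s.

Coplanarity ⇔ det[AB; AC; AD] = 0.
Expanding, this is linear in s: (-60)s + (-780) = 0.
So s = -13.

-13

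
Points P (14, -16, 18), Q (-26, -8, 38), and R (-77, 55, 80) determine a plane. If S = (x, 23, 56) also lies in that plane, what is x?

-45

The plane through P, Q, R has equation −924x + 660y − 2112z = -61512.
Substituting S: (-924)x + (-103092) = -61512, so x = -45.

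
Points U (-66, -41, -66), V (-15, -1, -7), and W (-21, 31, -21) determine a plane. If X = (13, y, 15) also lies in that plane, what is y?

A normal to the plane is n = UV × UW = (-2448, 360, 1872).
X lies in the plane iff n · UX = 0.
This gives (360)y + (-27000) = 0, so y = 75.

75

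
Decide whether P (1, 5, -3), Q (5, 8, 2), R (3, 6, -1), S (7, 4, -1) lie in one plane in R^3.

A normal to the plane through P, Q, R is n = PQ × PR = (1, 2, -2).
The plane has equation n·X = 17. For S: n·S = 17.
Equal, so S lies in the plane and all four are coplanar.

Yes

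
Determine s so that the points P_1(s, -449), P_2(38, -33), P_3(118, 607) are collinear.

-14

Collinearity: (P_1 − P_2) must be parallel to (P_3 − P_2) = (80, 640).
Cross-multiplying the components: (s − 38)·(640) = (-416)·(80).
Solving gives s = -14.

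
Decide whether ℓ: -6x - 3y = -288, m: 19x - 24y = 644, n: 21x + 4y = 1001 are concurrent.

No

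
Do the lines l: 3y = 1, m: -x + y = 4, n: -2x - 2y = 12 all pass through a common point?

No

Intersecting l and m: solving the 2×2 system gives (x, y) = (-11/3, 1/3).
Substitute into n: (-2)(-11/3) + (-2)(1/3) = 20/3.
But n requires 12 ≠ 20/3, so the three lines have no common point.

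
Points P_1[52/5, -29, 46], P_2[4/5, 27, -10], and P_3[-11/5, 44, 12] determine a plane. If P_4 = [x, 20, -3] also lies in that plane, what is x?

The plane through P_1, P_2, P_3 has equation 2184x + (1896/5)y + (24/5)z = 59688/5.
Substituting P_4: (2184)x + (37848/5) = 59688/5, so x = 2.

2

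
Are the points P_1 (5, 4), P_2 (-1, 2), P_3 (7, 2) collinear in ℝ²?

No

P_1P_2 = (-6, -2), P_1P_3 = (2, -2).
If collinear, P_1P_3 would be a scalar multiple of P_1P_2. But (-6)·(-2) ≠ (-2)·(2) (difference 16), so they are not parallel; the points are not collinear.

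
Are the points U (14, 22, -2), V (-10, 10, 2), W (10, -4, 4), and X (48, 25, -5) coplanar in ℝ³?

No

A normal to the plane through U, V, W is n = UV × UW = (32, 128, 576).
The plane has equation n·P = 2112. For X: n·X = 1856.
1856 ≠ 2112, so X is off the plane.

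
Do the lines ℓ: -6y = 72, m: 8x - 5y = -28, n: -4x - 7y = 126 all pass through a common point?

The three lines meet at one point iff the augmented coefficient matrix [aᵢ bᵢ cᵢ] has rank < 3, i.e. its determinant vanishes.
Here the determinant is -96.
Nonzero, so no common point exists.

No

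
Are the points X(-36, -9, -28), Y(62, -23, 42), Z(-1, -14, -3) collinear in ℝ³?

XY = (98, -14, 70), XZ = (35, -5, 25).
XY × XZ = (0, 0, 0).
The cross product vanishes, so the three points are collinear.

Yes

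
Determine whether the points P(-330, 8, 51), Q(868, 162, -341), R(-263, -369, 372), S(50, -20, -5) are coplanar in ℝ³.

Yes

A normal to the plane through P, Q, R is n = PQ × PR = (-98350, -410822, -461964).
The plane has equation n·X = 5608760. For S: n·S = 5608760.
Equal, so S lies in the plane and all four are coplanar.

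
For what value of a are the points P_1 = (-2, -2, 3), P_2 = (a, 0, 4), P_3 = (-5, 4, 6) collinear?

-3

Collinearity requires P_1P_2 × P_1P_3 = 0; each component is linear in a.
The y-component gives (-3)a + (-9) = 0, so a = -3.
The remaining components then also vanish.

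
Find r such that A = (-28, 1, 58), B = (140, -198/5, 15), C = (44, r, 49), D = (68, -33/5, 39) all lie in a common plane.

Normal to plane ABD: n = (2223/5, -936, 13104/5); plane equation n·P = 693108/5.
Requiring n·C = 693108/5: (-936)r + (739908/5) = 693108/5.
So r = 10.

10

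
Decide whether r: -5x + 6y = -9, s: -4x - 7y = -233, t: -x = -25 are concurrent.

The three lines meet at one point iff the augmented coefficient matrix [aᵢ bᵢ cᵢ] has rank < 3, i.e. its determinant vanishes.
Here the determinant is -14.
Nonzero, so no common point exists.

No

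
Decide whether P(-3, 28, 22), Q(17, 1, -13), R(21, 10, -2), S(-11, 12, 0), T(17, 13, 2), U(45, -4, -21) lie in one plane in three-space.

No

The plane through P, Q, R has normal n = PQ × PR = (18, -360, 288) and equation n·X = -3798.
Checking the remaining points: n·S = -4518, n·T = -3798, n·U = -3798.
Since n·S = -4518 ≠ -3798, S is off the plane and the points are not all coplanar.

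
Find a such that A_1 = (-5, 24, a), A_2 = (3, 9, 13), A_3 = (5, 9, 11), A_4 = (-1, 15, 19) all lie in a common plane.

The points are coplanar iff A_1A_2 · (A_1A_3 × A_1A_4) = 0.
Expanding, this is linear in a: (-12)a + (312) = 0.
So a = 26.

26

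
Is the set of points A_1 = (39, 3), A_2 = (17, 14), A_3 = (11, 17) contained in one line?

A_1A_2 = (-22, 11), A_1A_3 = (-28, 14).
Checking proportionality: A_1A_3 = 14/11·A_1A_2, so the vectors are parallel and the points are collinear.

Yes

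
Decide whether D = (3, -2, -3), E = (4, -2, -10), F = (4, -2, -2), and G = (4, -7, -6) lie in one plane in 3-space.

No

With D as base: DE = (1, 0, -7), DF = (1, 0, 1), DG = (1, -5, -3).
DF × DG = (5, 4, -5).
DE · (DF × DG) = 40.
Since 40 ≠ 0, the four points are not coplanar.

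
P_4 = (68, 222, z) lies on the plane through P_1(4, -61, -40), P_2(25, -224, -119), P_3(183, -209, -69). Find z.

124

The plane through P_1, P_2, P_3 has equation −6965x − 13532y + 26069z = -245168.
Substituting P_4: (26069)z + (-3477724) = -245168, so z = 124.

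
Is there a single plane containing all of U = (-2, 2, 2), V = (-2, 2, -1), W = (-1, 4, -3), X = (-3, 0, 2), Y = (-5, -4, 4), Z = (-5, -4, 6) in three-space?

Yes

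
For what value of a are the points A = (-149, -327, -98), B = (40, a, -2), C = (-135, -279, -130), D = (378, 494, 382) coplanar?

The points are coplanar iff AB · (AC × AD) = 0.
Expanding, this is linear in a: (-23584)a + (283008) = 0.
So a = 12.

12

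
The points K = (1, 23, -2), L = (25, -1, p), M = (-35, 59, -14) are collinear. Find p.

6

Direction KM = (-36, 36, -12). From the x-coordinate of L, the parameter along the line is τ = (25 − 1)/(-36) = -2/3.
Then p = (-2) + (-2/3)·(-12) = 6.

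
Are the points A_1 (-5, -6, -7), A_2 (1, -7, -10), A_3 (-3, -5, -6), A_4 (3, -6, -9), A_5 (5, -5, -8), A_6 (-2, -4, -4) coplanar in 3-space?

No

The plane through A_1, A_2, A_3 has normal n = A_1A_2 × A_1A_3 = (2, -12, 8) and equation n·P = 6.
Checking the remaining points: n·A_4 = 6, n·A_5 = 6, n·A_6 = 12.
Since n·A_6 = 12 ≠ 6, A_6 is off the plane and the points are not all coplanar.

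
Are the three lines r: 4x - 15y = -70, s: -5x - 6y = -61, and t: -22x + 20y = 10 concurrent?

Yes

Intersecting r and s: solving the 2×2 system gives (x, y) = (5, 6).
Substitute into t: (-22)(5) + (20)(6) = 10.
This equals 10, so (5, 6) lies on all three lines and they are concurrent.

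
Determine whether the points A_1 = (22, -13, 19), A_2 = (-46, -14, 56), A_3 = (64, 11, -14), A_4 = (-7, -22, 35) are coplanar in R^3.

No

A normal to the plane through A_1, A_2, A_3 is n = A_1A_2 × A_1A_3 = (-855, -690, -1590).
The plane has equation n·P = -40050. For A_4: n·A_4 = -34485.
-34485 ≠ -40050, so A_4 is off the plane.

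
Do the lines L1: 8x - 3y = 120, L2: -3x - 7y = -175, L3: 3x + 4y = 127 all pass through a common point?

Yes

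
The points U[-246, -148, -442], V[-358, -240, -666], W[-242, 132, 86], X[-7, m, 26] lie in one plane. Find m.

Normal to plane UVW: n = (14144, 58240, -30992); plane equation n·P = 1599520.
Requiring n·X = 1599520: (58240)m + (-904800) = 1599520.
So m = 43.

43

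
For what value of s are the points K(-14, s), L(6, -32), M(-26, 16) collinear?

The three points are collinear iff det[KL; KM] = 0.
This determinant is linear in s: (-32)s + (-64) = 0, so s = -2.

-2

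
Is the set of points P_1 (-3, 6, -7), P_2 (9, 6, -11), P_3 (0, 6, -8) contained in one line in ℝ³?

P_1P_2 = (12, 0, -4), P_1P_3 = (3, 0, -1).
P_1P_2 × P_1P_3 = (0, 0, 0).
The cross product vanishes, so the three points are collinear.

Yes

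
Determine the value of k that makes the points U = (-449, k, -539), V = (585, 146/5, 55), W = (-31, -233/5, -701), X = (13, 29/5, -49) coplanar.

The points are coplanar iff UV · (UW × UX) = 0.
Expanding, this is linear in k: (-368368)k + (-16576560) = 0.
So k = -45.

-45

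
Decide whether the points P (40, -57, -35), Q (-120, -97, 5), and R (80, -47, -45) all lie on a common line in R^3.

PQ = (-160, -40, 40), PR = (40, 10, -10).
PQ × PR = (0, 0, 0).
The cross product vanishes, so the three points are collinear.

Yes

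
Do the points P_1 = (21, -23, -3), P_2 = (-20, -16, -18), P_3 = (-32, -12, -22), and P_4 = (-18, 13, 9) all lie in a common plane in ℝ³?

No

With P_1 as base: P_1P_2 = (-41, 7, -15), P_1P_3 = (-53, 11, -19), P_1P_4 = (-39, 36, 12).
P_1P_3 × P_1P_4 = (816, 1377, -1479).
P_1P_2 · (P_1P_3 × P_1P_4) = -1632.
Since -1632 ≠ 0, the four points are not coplanar.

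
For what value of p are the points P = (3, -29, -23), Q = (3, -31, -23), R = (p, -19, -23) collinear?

3

Direction PQ = (0, -2, 0). From the y-coordinate of R, the parameter along the line is τ = (-19 − (-29))/(-2) = -5.
Then p = 3 + (-5)·(0) = 3.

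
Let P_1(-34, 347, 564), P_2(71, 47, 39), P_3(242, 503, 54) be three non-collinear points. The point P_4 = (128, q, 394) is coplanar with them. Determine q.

579

The plane through P_1, P_2, P_3 has equation 234900x − 91350y + 99180z = 16252470.
Substituting P_4: (-91350)q + (69144120) = 16252470, so q = 579.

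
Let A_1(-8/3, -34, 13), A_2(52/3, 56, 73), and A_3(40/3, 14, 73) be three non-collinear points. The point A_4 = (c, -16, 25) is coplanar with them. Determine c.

The plane through A_1, A_2, A_3 has equation 2520x − 240y − 480z = -4800.
Substituting A_4: (2520)c + (-8160) = -4800, so c = 4/3.

4/3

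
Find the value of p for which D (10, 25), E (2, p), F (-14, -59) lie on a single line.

-3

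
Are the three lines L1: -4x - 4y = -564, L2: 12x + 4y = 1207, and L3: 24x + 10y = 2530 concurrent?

No

Lines aᵢx + bᵢy = cᵢ with pairwise distinct directions are concurrent exactly when det[aᵢ bᵢ cᵢ] = 0.
Here the determinant is -168.
Nonzero, so no common point exists.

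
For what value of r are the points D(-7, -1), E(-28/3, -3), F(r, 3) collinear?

The three points are collinear iff det[DE; DF] = 0.
This determinant is linear in r: (2)r + (14/3) = 0, so r = -7/3.

-7/3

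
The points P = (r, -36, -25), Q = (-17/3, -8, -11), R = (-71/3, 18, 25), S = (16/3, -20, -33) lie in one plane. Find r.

4/3

The points are coplanar iff PQ · (PR × PS) = 0.
Expanding, this is linear in r: (140)r + (-560/3) = 0.
So r = 4/3.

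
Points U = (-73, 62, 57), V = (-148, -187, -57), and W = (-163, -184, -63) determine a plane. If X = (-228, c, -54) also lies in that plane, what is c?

Coplanarity requires UV · (UW × UX) = 0.
UV = (-75, -249, -114), UW = (-90, -246, -120); the triple product is linear in c with coefficient 1260 and constant term 76860.
Setting it to zero: c = -61.

-61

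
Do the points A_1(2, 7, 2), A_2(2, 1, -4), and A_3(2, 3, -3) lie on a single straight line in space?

No

A_1A_2 = (0, -6, -6), A_1A_3 = (0, -4, -5).
Comparing components 2 and 3: (-6)(-5) − (-6)(-4) = 6 ≠ 0, so A_1A_2 and A_1A_3 are not parallel and the points are not collinear.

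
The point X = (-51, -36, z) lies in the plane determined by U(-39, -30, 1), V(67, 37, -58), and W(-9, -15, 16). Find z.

The plane through U, V, W has equation 1890x − 3360y − 420z = 26670.
Substituting X: (-420)z + (24570) = 26670, so z = -5.

-5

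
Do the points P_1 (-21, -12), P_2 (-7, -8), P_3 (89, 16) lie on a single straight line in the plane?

No

P_1P_2 = (14, 4), P_1P_3 = (110, 28).
det[P_1P_2; P_1P_3] = (14)(28) − (4)(110) = -48.
The determinant is nonzero, so they are not collinear.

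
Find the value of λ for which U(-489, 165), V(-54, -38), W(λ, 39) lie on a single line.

-219

Collinearity: (W − U) must be parallel to (V − U) = (435, -203).
Cross-multiplying the components: (λ − (-489))·(-203) = (-126)·(435).
Solving gives λ = -219.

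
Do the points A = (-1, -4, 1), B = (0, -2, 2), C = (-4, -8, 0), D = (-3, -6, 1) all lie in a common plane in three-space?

Yes

A normal to the plane through A, B, C is n = AB × AC = (2, -2, 2).
The plane has equation n·P = 8. For D: n·D = 8.
Equal, so D lies in the plane and all four are coplanar.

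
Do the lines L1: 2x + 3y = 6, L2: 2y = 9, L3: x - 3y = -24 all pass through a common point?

No

Lines aᵢx + bᵢy = cᵢ with pairwise distinct directions are concurrent exactly when det[aᵢ bᵢ cᵢ] = 0.
Here the determinant is -27.
Nonzero, so no common point exists.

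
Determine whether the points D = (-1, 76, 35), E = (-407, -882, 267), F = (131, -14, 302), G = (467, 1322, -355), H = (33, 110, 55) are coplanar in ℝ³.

No

The plane through D, E, F has normal n = DE × DF = (-234906, 139026, 162996) and equation n·P = 16505742.
Checking the remaining points: n·G = 16227690, n·H = 16505742.
Since n·G = 16227690 ≠ 16505742, G is off the plane and the points are not all coplanar.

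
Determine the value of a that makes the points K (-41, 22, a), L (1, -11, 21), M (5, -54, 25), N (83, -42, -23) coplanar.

41

Coplanarity ⇔ det[KL; KM; KN] = 0.
Expanding, this is linear in a: (-3402)a + (139482) = 0.
So a = 41.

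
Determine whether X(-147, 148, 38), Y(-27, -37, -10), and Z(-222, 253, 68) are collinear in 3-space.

No

XY = (120, -185, -48), XZ = (-75, 105, 30).
XY × XZ = (-510, 0, -1275).
The cross product is nonzero, so the points do not lie on one line.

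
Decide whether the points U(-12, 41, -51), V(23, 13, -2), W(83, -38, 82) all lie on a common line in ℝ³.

UV = (35, -28, 49), UW = (95, -79, 133).
Comparing components 2 and 3: (-28)(133) − (49)(-79) = 147 ≠ 0, so UV and UW are not parallel and the points are not collinear.

No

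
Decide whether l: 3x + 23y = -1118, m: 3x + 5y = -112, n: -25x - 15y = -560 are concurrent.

No

The three lines meet at one point iff the augmented coefficient matrix [aᵢ bᵢ cᵢ] has rank < 3, i.e. its determinant vanishes.
Here the determinant is 160.
Nonzero, so no common point exists.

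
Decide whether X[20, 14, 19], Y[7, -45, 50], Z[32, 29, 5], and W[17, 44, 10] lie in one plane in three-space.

Yes

The four points are coplanar iff the 3×3 determinant with rows XY, XZ, XW is zero.
Rows: (-13, -59, 31), (12, 15, -14), (-3, 30, -9).
Expanding along the first row: (-13)(285) − (-59)(-150) + (31)(405) = 0.
Zero determinant ⇒ coplanar.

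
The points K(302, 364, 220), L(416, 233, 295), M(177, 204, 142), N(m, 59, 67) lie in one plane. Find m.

Normal to plane KLM: n = (22218, -483, -34615); plane equation n·P = -1081276.
Requiring n·N = -1081276: (22218)m + (-2347702) = -1081276.
So m = 57.

57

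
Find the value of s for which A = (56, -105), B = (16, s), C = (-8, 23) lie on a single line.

-25

The three points are collinear iff det[AB; AC] = 0.
This determinant is linear in s: (64)s + (1600) = 0, so s = -25.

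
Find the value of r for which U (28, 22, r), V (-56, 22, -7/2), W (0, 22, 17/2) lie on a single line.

Direction VW = (56, 0, 12). From the x-coordinate of U, the parameter along the line is τ = (28 − (-56))/56 = 3/2.
Then r = (-7/2) + 3/2·(12) = 29/2.

29/2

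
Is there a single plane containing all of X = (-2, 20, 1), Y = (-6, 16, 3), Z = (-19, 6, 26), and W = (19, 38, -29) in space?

No

The four points are coplanar iff the 3×3 determinant with rows XY, XZ, XW is zero.
Rows: (-4, -4, 2), (-17, -14, 25), (21, 18, -30).
Expanding along the first row: (-4)(-30) − (-4)(-15) + (2)(-12) = 36.
Nonzero ⇒ not coplanar.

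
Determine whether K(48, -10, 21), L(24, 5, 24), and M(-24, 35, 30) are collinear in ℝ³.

KL = (-24, 15, 3), KM = (-72, 45, 9).
KL × KM = (0, 0, 0).
The cross product vanishes, so the three points are collinear.

Yes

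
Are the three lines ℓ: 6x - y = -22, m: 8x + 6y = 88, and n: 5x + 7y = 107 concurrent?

Intersecting ℓ and m: solving the 2×2 system gives (x, y) = (-1, 16).
Substitute into n: (5)(-1) + (7)(16) = 107.
This equals 107, so (-1, 16) lies on all three lines and they are concurrent.

Yes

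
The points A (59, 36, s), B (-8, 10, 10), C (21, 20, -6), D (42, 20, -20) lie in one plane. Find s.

Coplanarity ⇔ det[AB; AC; AD] = 0.
Expanding, this is linear in s: (210)s + (5460) = 0.
So s = -26.

-26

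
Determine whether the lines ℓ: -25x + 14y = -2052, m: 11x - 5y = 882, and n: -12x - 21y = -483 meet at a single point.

Intersecting ℓ and m: solving the 2×2 system gives (x, y) = (72, -18).
Substitute into n: (-12)(72) + (-21)(-18) = -486.
But n requires -483 ≠ -486, so the three lines have no common point.

No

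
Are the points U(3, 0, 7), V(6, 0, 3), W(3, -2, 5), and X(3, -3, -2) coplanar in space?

No

A normal to the plane through U, V, W is n = UV × UW = (-8, 6, -6).
The plane has equation n·P = -66. For X: n·X = -30.
-30 ≠ -66, so X is off the plane.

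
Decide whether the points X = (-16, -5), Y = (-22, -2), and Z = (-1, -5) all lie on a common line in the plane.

No

XY = (-6, 3), XZ = (15, 0).
det[XY; XZ] = (-6)(0) − (3)(15) = -45.
The determinant is nonzero, so they are not collinear.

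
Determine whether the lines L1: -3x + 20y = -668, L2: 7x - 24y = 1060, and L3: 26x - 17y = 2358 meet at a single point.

Intersecting L1 and L2: solving the 2×2 system gives (x, y) = (76, -22).
Substitute into L3: (26)(76) + (-17)(-22) = 2350.
But L3 requires 2358 ≠ 2350, so the three lines have no common point.

No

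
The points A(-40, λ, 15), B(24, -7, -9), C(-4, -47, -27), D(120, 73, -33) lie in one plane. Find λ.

-55

Coplanarity ⇔ det[AB; AC; AD] = 0.
Expanding, this is linear in λ: (2400)λ + (132000) = 0.
So λ = -55.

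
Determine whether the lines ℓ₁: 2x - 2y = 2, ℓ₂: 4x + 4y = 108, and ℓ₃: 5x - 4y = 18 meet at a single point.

Yes

Intersecting ℓ₁ and ℓ₂: solving the 2×2 system gives (x, y) = (14, 13).
Substitute into ℓ₃: (5)(14) + (-4)(13) = 18.
This equals 18, so (14, 13) lies on all three lines and they are concurrent.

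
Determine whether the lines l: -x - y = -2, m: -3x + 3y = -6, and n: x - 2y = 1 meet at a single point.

Intersecting l and m: solving the 2×2 system gives (x, y) = (2, 0).
Substitute into n: (1)(2) + (-2)(0) = 2.
But n requires 1 ≠ 2, so the three lines have no common point.

No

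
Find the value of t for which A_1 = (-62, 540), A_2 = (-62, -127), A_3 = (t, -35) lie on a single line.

-62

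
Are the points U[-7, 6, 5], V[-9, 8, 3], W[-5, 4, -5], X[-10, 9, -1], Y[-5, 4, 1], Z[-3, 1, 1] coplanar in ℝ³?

The plane through U, V, W has normal n = UV × UW = (-24, -24, 0) and equation n·P = 24.
Checking the remaining points: n·X = 24, n·Y = 24, n·Z = 48.
Since n·Z = 48 ≠ 24, Z is off the plane and the points are not all coplanar.

No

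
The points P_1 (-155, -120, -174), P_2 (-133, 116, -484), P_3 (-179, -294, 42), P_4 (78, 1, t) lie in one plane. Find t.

25

Normal to plane P_1P_2P_3: n = (-2964, 2688, 1836); plane equation n·P = -182604.
Requiring n·P_4 = -182604: (1836)t + (-228504) = -182604.
So t = 25.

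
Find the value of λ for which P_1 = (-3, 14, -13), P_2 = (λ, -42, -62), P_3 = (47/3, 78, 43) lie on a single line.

Collinearity requires P_1P_2 × P_1P_3 = 0; each component is linear in λ.
The y-component gives (-56)λ + (-3248/3) = 0, so λ = -58/3.
The remaining components then also vanish.

-58/3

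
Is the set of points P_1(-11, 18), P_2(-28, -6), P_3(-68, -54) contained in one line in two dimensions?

P_1P_2 = (-17, -24), P_1P_3 = (-57, -72).
Twice the signed area of △P_1P_2P_3 is (-17)(-72) − (-24)(-57) = -144.
The area is nonzero, so the three points are not collinear.

No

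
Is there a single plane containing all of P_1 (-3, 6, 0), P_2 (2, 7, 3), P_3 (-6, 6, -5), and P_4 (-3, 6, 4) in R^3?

A normal to the plane through P_1, P_2, P_3 is n = P_1P_2 × P_1P_3 = (-5, 16, 3).
The plane has equation n·P = 111. For P_4: n·P_4 = 123.
123 ≠ 111, so P_4 is off the plane.

No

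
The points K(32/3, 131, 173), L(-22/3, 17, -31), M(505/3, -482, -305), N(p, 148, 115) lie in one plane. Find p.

-23

Coplanarity ⇔ det[KL; KM; KN] = 0.
Expanding, this is linear in p: (-70560)p + (-1622880) = 0.
So p = -23.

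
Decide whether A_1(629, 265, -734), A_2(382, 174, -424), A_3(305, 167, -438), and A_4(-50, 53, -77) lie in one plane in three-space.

No

A normal to the plane through A_1, A_2, A_3 is n = A_1A_2 × A_1A_3 = (3444, -27328, -5278).
The plane has equation n·P = -1201592. For A_4: n·A_4 = -1214178.
-1214178 ≠ -1201592, so A_4 is off the plane.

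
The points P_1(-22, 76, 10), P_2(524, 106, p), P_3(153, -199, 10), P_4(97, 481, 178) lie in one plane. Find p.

The points are coplanar iff P_1P_2 · (P_1P_3 × P_1P_4) = 0.
Expanding, this is linear in p: (103600)p + (-27143200) = 0.
So p = 262.

262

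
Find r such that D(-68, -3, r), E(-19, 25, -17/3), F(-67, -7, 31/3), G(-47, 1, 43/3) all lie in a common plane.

Coplanarity ⇔ det[DE; DF; DG] = 0.
Expanding, this is linear in r: (-256)r + (1024/3) = 0.
So r = 4/3.

4/3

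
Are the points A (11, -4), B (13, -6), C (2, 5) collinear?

AB = (2, -2), AC = (-9, 9).
det[AB; AC] = (2)(9) − (-2)(-9) = 0.
The determinant is zero, so the points are collinear.

Yes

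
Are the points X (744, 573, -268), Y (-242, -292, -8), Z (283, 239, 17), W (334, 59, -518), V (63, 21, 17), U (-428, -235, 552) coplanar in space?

Yes

The plane through X, Y, Z has normal n = XY × XZ = (-159685, 161150, -69441) and equation n·P = -7856502.
Checking the remaining points: n·W = -7856502, n·V = -7856502, n·U = -7856502.
All equal -7856502, so all 6 points lie in one plane.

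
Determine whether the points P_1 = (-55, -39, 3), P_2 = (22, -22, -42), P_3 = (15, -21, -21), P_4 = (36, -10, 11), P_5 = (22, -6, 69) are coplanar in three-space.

No

The plane through P_1, P_2, P_3 has normal n = P_1P_2 × P_1P_3 = (402, -1302, 196) and equation n·P = 29256.
Checking the remaining points: n·P_4 = 29648, n·P_5 = 30180.
Since n·P_4 = 29648 ≠ 29256, P_4 is off the plane and the points are not all coplanar.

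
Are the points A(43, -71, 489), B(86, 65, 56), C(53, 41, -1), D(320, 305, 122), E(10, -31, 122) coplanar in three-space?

Yes

The plane through A, B, C has normal n = AB × AC = (-18144, 16740, 3456) and equation n·P = -278748.
Checking the remaining points: n·D = -278748, n·E = -278748.
All equal -278748, so all 5 points lie in one plane.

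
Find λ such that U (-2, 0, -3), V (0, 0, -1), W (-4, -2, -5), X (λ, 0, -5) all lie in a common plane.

-4

Normal to plane UVW: n = (4, 0, -4); plane equation n·P = 4.
Requiring n·X = 4: (4)λ + (20) = 4.
So λ = -4.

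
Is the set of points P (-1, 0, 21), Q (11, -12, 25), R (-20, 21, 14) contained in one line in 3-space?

No

PQ = (12, -12, 4), PR = (-19, 21, -7).
Comparing components 3 and 1: (4)(-19) − (12)(-7) = 8 ≠ 0, so PQ and PR are not parallel and the points are not collinear.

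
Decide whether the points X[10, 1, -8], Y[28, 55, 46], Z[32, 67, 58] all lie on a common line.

XY = (18, 54, 54), XZ = (22, 66, 66).
Each component of XZ is 11/9 times the corresponding component of XY, so XZ = 11/9·XY and the points are collinear.

Yes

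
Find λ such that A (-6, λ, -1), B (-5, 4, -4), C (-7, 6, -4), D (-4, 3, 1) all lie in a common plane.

5

The points are coplanar iff AB · (AC × AD) = 0.
Expanding, this is linear in λ: (-10)λ + (50) = 0.
So λ = 5.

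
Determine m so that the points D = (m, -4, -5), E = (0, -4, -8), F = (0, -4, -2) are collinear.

0

Direction EF = (0, 0, 6). From the z-coordinate of D, the parameter along the line is τ = (-5 − (-8))/6 = 1/2.
Then m = 0 + 1/2·(0) = 0.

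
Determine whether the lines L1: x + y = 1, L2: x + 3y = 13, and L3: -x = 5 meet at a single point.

The three lines meet at one point iff the augmented coefficient matrix [aᵢ bᵢ cᵢ] has rank < 3, i.e. its determinant vanishes.
Here the determinant is 0.
It vanishes, so the lines are concurrent at (-5, 6).

Yes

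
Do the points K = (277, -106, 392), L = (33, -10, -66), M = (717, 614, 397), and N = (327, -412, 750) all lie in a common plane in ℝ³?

No

With K as base: KL = (-244, 96, -458), KM = (440, 720, 5), KN = (50, -306, 358).
KM × KN = (259290, -157270, -170640).
KL · (KM × KN) = -211560.
Since -211560 ≠ 0, the four points are not coplanar.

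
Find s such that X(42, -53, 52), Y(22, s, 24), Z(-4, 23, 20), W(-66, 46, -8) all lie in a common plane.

54

The points are coplanar iff XY · (XZ × XW) = 0.
Expanding, this is linear in s: (696)s + (-37584) = 0.
So s = 54.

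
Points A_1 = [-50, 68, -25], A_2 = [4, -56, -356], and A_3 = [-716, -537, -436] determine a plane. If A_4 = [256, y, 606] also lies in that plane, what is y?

556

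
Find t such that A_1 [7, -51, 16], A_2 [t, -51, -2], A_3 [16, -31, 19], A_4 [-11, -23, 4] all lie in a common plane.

Normal to plane A_1A_3A_4: n = (-324, 54, 612); plane equation n·P = 4770.
Requiring n·A_2 = 4770: (-324)t + (-3978) = 4770.
So t = -27.

-27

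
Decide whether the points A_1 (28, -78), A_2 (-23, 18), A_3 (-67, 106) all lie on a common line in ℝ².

No

A_1A_2 = (-51, 96), A_1A_3 = (-95, 184).
Twice the signed area of △A_1A_2A_3 is (-51)(184) − (96)(-95) = -264.
The area is nonzero, so the three points are not collinear.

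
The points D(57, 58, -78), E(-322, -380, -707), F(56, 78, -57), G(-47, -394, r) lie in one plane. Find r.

-606

Coplanarity ⇔ det[DE; DF; DG] = 0.
Expanding, this is linear in r: (-8018)r + (-4858908) = 0.
So r = -606.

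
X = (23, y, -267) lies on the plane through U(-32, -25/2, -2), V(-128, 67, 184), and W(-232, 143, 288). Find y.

Coplanarity requires UV · (UW × UX) = 0.
UV = (-96, 159/2, 186), UW = (-200, 311/2, 290); the triple product is linear in y with coefficient -9360 and constant term -697320.
Setting it to zero: y = -149/2.

-149/2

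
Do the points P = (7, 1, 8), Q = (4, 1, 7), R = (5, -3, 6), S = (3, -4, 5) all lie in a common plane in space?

Yes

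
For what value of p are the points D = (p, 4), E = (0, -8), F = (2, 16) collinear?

The three points are collinear iff det[DE; DF] = 0.
This determinant is linear in p: (-24)p + (24) = 0, so p = 1.

1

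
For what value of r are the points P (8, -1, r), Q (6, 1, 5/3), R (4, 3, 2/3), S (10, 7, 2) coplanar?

The points are coplanar iff PQ · (PR × PS) = 0.
Expanding, this is linear in r: (20)r + (-160/3) = 0.
So r = 8/3.

8/3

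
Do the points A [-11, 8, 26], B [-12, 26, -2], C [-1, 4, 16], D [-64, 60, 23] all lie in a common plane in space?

A normal to the plane through A, B, C is n = AB × AC = (-292, -290, -176).
The plane has equation n·P = -3684. For D: n·D = -2760.
-2760 ≠ -3684, so D is off the plane.

No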